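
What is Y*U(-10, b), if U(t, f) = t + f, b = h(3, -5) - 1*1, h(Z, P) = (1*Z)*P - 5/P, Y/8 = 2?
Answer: -400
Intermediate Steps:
Y = 16 (Y = 8*2 = 16)
h(Z, P) = -5/P + P*Z (h(Z, P) = Z*P - 5/P = P*Z - 5/P = -5/P + P*Z)
b = -15 (b = (-5/(-5) - 5*3) - 1*1 = (-5*(-⅕) - 15) - 1 = (1 - 15) - 1 = -14 - 1 = -15)
U(t, f) = f + t
Y*U(-10, b) = 16*(-15 - 10) = 16*(-25) = -400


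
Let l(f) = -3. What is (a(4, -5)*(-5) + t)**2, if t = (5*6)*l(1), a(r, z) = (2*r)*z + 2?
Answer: 10000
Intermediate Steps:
a(r, z) = 2 + 2*r*z (a(r, z) = 2*r*z + 2 = 2 + 2*r*z)
t = -90 (t = (5*6)*(-3) = 30*(-3) = -90)
(a(4, -5)*(-5) + t)**2 = ((2 + 2*4*(-5))*(-5) - 90)**2 = ((2 - 40)*(-5) - 90)**2 = (-38*(-5) - 90)**2 = (190 - 90)**2 = 100**2 = 10000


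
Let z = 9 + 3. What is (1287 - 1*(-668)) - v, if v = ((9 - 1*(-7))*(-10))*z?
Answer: 3875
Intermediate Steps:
z = 12
v = -1920 (v = ((9 - 1*(-7))*(-10))*12 = ((9 + 7)*(-10))*12 = (16*(-10))*12 = -160*12 = -1920)
(1287 - 1*(-668)) - v = (1287 - 1*(-668)) - 1*(-1920) = (1287 + 668) + 1920 = 1955 + 1920 = 3875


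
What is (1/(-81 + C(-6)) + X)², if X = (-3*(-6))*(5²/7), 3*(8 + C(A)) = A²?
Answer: 499849/121 ≈ 4131.0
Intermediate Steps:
C(A) = -8 + A²/3
X = 450/7 (X = 18*(25*(⅐)) = 18*(25/7) = 450/7 ≈ 64.286)
(1/(-81 + C(-6)) + X)² = (1/(-81 + (-8 + (⅓)*(-6)²)) + 450/7)² = (1/(-81 + (-8 + (⅓)*36)) + 450/7)² = (1/(-81 + (-8 + 12)) + 450/7)² = (1/(-81 + 4) + 450/7)² = (1/(-77) + 450/7)² = (-1/77 + 450/7)² = (707/11)² = 499849/121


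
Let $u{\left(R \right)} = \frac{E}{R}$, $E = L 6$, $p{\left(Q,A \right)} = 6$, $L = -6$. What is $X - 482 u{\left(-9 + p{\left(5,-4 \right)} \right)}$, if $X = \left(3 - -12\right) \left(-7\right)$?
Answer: $-5889$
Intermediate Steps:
$X = -105$ ($X = \left(3 + 12\right) \left(-7\right) = 15 \left(-7\right) = -105$)
$E = -36$ ($E = \left(-6\right) 6 = -36$)
$u{\left(R \right)} = - \frac{36}{R}$
$X - 482 u{\left(-9 + p{\left(5,-4 \right)} \right)} = -105 - 482 \left(- \frac{36}{-9 + 6}\right) = -105 - 482 \left(- \frac{36}{-3}\right) = -105 - 482 \left(\left(-36\right) \left(- \frac{1}{3}\right)\right) = -105 - 5784 = -5889$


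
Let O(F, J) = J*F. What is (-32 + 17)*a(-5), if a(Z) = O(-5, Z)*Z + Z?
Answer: 1950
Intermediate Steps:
O(F, J) = F*J
a(Z) = Z - 5*Z**2 (a(Z) = (-5*Z)*Z + Z = -5*Z**2 + Z = Z - 5*Z**2)
(-32 + 17)*a(-5) = (-32 + 17)*(-5*(1 - 5*(-5))) = -(-75)*(1 + 25) = -(-75)*26 = -15*(-130) = 1950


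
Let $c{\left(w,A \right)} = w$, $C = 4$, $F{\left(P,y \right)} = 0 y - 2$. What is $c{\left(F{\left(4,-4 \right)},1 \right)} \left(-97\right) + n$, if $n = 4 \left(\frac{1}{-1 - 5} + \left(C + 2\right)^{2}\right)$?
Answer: $\frac{1012}{3} \approx 337.33$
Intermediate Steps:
$F{\left(P,y \right)} = -2$ ($F{\left(P,y \right)} = 0 - 2 = -2$)
$n = \frac{430}{3}$ ($n = 4 \left(\frac{1}{-1 - 5} + \left(4 + 2\right)^{2}\right) = 4 \left(\frac{1}{-6} + 6^{2}\right) = 4 \left(- \frac{1}{6} + 36\right) = 4 \cdot \frac{215}{6} = \frac{430}{3} \approx 143.33$)
$c{\left(F{\left(4,-4 \right)},1 \right)} \left(-97\right) + n = \left(-2\right) \left(-97\right) + \frac{430}{3} = 194 + \frac{430}{3} = \frac{1012}{3}$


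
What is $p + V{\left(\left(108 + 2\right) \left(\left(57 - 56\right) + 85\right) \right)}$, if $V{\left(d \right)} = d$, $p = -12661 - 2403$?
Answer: $-5604$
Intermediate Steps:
$p = -15064$ ($p = -12661 - 2403 = -15064$)
$p + V{\left(\left(108 + 2\right) \left(\left(57 - 56\right) + 85\right) \right)} = -15064 + \left(108 + 2\right) \left(\left(57 - 56\right) + 85\right) = -15064 + 110 \left(1 + 85\right) = -15064 + 110 \cdot 86 = -15064 + 9460 = -5604$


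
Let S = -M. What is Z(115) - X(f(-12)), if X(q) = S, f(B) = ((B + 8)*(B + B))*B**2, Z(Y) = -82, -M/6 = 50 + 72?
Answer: -814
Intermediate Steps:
M = -732 (M = -6*(50 + 72) = -6*122 = -732)
f(B) = 2*B**3*(8 + B) (f(B) = ((8 + B)*(2*B))*B**2 = (2*B*(8 + B))*B**2 = 2*B**3*(8 + B))
S = 732 (S = -1*(-732) = 732)
X(q) = 732
Z(115) - X(f(-12)) = -82 - 1*732 = -82 - 732 = -814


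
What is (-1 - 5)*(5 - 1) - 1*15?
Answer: -39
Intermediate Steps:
(-1 - 5)*(5 - 1) - 1*15 = -6*4 - 15 = -24 - 15 = -39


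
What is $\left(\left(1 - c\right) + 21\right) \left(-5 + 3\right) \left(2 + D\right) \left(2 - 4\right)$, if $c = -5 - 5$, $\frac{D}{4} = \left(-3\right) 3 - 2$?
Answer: $-5376$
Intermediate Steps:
$D = -44$ ($D = 4 \left(\left(-3\right) 3 - 2\right) = 4 \left(-9 - 2\right) = 4 \left(-11\right) = -44$)
$c = -10$ ($c = -5 - 5 = -10$)
$\left(\left(1 - c\right) + 21\right) \left(-5 + 3\right) \left(2 + D\right) \left(2 - 4\right) = \left(\left(1 - -10\right) + 21\right) \left(-5 + 3\right) \left(2 - 44\right) \left(2 - 4\right) = \left(\left(1 + 10\right) + 21\right) \left(- 2 \left(\left(-42\right) \left(-2\right)\right)\right) = \left(11 + 21\right) \left(\left(-2\right) 84\right) = 32 \left(-168\right) = -5376$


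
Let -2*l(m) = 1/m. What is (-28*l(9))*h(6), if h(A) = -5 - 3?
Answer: -112/9 ≈ -12.444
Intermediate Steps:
l(m) = -1/(2*m)
h(A) = -8
(-28*l(9))*h(6) = -(-14)/9*(-8) = -28*(-1/18)*(-8) = (14/9)*(-8) = -112/9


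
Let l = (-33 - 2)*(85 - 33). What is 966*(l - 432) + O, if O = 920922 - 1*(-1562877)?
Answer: 308367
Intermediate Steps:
O = 2483799 (O = 920922 + 1562877 = 2483799)
l = -1820 (l = -35*52 = -1820)
966*(l - 432) + O = 966*(-1820 - 432) + 2483799 = 966*(-2252) + 2483799 = -2175432 + 2483799 = 308367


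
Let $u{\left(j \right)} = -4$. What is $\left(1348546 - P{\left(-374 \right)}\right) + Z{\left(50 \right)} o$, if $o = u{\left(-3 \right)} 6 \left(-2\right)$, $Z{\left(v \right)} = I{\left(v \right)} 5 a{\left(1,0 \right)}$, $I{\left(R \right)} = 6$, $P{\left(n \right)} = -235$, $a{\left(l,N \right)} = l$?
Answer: $1350221$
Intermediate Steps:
$Z{\left(v \right)} = 30$ ($Z{\left(v \right)} = 6 \cdot 5 \cdot 1 = 30 \cdot 1 = 30$)
$o = 48$ ($o = \left(-4\right) 6 \left(-2\right) = \left(-24\right) \left(-2\right) = 48$)
$\left(1348546 - P{\left(-374 \right)}\right) + Z{\left(50 \right)} o = \left(1348546 - -235\right) + 30 \cdot 48 = \left(1348546 + 235\right) + 1440 = 1348781 + 1440 = 1350221$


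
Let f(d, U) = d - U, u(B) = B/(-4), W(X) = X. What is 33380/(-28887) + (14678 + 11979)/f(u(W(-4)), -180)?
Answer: 763998979/5228547 ≈ 146.12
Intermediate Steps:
u(B) = -B/4 (u(B) = B*(-¼) = -B/4)
33380/(-28887) + (14678 + 11979)/f(u(W(-4)), -180) = 33380/(-28887) + (14678 + 11979)/(-¼*(-4) - 1*(-180)) = 33380*(-1/28887) + 26657/(1 + 180) = -33380/28887 + 26657/181 = 763998979/5228547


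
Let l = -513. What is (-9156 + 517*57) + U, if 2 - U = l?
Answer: 20828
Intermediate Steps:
U = 515 (U = 2 - 1*(-513) = 2 + 513 = 515)
(-9156 + 517*57) + U = (-9156 + 517*57) + 515 = (-9156 + 29469) + 515 = 20313 + 515 = 20828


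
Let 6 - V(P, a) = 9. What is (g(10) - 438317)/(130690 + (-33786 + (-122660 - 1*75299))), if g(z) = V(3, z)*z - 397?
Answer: 146248/33685 ≈ 4.3416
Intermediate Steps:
V(P, a) = -3 (V(P, a) = 6 - 1*9 = 6 - 9 = -3)
g(z) = -397 - 3*z (g(z) = -3*z - 397 = -397 - 3*z)
(g(10) - 438317)/(130690 + (-33786 + (-122660 - 1*75299))) = ((-397 - 3*10) - 438317)/(130690 + (-33786 + (-122660 - 1*75299))) = ((-397 - 30) - 438317)/(130690 + (-33786 + (-122660 - 75299))) = (-427 - 438317)/(130690 + (-33786 - 197959)) = -438744/(130690 - 231745) = -438744/(-101055) = -438744*(-1/101055) = 146248/33685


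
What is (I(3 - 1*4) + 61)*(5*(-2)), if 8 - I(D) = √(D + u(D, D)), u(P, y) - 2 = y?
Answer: -690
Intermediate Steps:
u(P, y) = 2 + y
I(D) = 8 - √(2 + 2*D) (I(D) = 8 - √(D + (2 + D)) = 8 - √(2 + 2*D))
(I(3 - 1*4) + 61)*(5*(-2)) = ((8 - √(2 + 2*(3 - 1*4))) + 61)*(5*(-2)) = ((8 - √(2 + 2*(3 - 4))) + 61)*(-10) = ((8 - √(2 + 2*(-1))) + 61)*(-10) = ((8 - √(2 - 2)) + 61)*(-10) = ((8 - √0) + 61)*(-10) = ((8 - 1*0) + 61)*(-10) = ((8 + 0) + 61)*(-10) = (8 + 61)*(-10) = 69*(-10) = -690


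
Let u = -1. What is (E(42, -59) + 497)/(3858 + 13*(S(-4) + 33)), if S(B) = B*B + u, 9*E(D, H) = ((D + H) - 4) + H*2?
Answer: 2167/20169 ≈ 0.10744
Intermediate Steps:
E(D, H) = -4/9 + H/3 + D/9 (E(D, H) = (((D + H) - 4) + H*2)/9 = ((-4 + D + H) + 2*H)/9 = (-4 + D + 3*H)/9 = -4/9 + H/3 + D/9)
S(B) = -1 + B² (S(B) = B*B - 1 = B² - 1 = -1 + B²)
(E(42, -59) + 497)/(3858 + 13*(S(-4) + 33)) = ((-4/9 + (⅓)*(-59) + (⅑)*42) + 497)/(3858 + 13*((-1 + (-4)²) + 33)) = ((-4/9 - 59/3 + 14/3) + 497)/(3858 + 13*((-1 + 16) + 33)) = (-139/9 + 497)/(3858 + 13*(15 + 33)) = 4334/(9*(3858 + 13*48)) = 4334/(9*(3858 + 624)) = (4334/9)/4482 = (4334/9)*(1/4482) = 2167/20169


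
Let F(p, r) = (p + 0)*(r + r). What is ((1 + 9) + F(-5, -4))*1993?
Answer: 99650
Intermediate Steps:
F(p, r) = 2*p*r (F(p, r) = p*(2*r) = 2*p*r)
((1 + 9) + F(-5, -4))*1993 = ((1 + 9) + 2*(-5)*(-4))*1993 = (10 + 40)*1993 = 50*1993 = 99650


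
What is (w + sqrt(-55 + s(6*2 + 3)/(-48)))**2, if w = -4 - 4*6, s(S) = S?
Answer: (112 - I*sqrt(885))**2/16 ≈ 728.69 - 416.49*I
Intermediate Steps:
w = -28 (w = -4 - 24 = -28)
(w + sqrt(-55 + s(6*2 + 3)/(-48)))**2 = (-28 + sqrt(-55 + (6*2 + 3)/(-48)))**2 = (-28 + sqrt(-55 + (12 + 3)*(-1/48)))**2 = (-28 + sqrt(-55 + 15*(-1/48)))**2 = (-28 + sqrt(-55 - 5/16))**2 = (-28 + sqrt(-885/16))**2 = (-28 + I*sqrt(885)/4)**2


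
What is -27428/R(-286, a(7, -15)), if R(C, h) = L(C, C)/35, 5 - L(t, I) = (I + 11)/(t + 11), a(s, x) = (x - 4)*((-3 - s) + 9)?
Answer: -239995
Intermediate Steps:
a(s, x) = (-4 + x)*(6 - s)
L(t, I) = 5 - (11 + I)/(11 + t) (L(t, I) = 5 - (I + 11)/(t + 11) = 5 - (11 + I)/(11 + t))
R(C, h) = (44 + 4*C)/(35*(11 + C)) (R(C, h) = ((44 - C + 5*C)/(11 + C))/35 = ((44 + 4*C)/(11 + C))*(1/35) = (44 + 4*C)/(35*(11 + C)))
-27428/R(-286, a(7, -15)) = -27428/4/35 = -27428*35/4 = -239995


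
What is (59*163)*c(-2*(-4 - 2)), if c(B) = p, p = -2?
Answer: -19234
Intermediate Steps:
c(B) = -2
(59*163)*c(-2*(-4 - 2)) = (59*163)*(-2) = 9617*(-2) = -19234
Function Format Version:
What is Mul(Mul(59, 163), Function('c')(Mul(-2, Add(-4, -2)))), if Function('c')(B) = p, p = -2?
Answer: -19234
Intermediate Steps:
Function('c')(B) = -2
Mul(Mul(59, 163), Function('c')(Mul(-2, Add(-4, -2)))) = Mul(Mul(59, 163), -2) = Mul(9617, -2) = -19234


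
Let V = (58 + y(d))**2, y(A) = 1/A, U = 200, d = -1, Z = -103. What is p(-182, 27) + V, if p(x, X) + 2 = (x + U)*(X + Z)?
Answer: 1879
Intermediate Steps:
p(x, X) = -2 + (-103 + X)*(200 + x) (p(x, X) = -2 + (x + 200)*(X - 103) = -2 + (200 + x)*(-103 + X) = -2 + (-103 + X)*(200 + x))
V = 3249 (V = (58 + 1/(-1))**2 = (58 - 1)**2 = 57**2 = 3249)
p(-182, 27) + V = (-20602 - 103*(-182) + 200*27 + 27*(-182)) + 3249 = (-20602 + 18746 + 5400 - 4914) + 3249 = -1370 + 3249 = 1879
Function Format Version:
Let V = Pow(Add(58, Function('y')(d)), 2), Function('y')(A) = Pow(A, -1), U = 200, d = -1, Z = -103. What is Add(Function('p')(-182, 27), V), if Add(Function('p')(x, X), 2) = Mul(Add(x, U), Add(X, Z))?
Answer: 1879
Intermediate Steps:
Function('p')(x, X) = Add(-2, Mul(Add(-103, X), Add(200, x))) (Function('p')(x, X) = Add(-2, Mul(Add(x, 200), Add(X, -103))) = Add(-2, Mul(Add(200, x), Add(-103, X))) = Add(-2, Mul(Add(-103, X), Add(200, x))))
V = 3249 (V = Pow(Add(58, Pow(-1, -1)), 2) = Pow(Add(58, -1), 2) = Pow(57, 2) = 3249)
Add(Function('p')(-182, 27), V) = Add(Add(-20602, Mul(-103, -182), Mul(200, 27), Mul(27, -182)), 3249) = Add(Add(-20602, 18746, 5400, -4914), 3249) = Add(-1370, 3249) = 1879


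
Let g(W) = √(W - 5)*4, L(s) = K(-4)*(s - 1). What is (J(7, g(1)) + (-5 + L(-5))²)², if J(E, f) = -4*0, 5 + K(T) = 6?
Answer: 14641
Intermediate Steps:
K(T) = 1 (K(T) = -5 + 6 = 1)
L(s) = -1 + s (L(s) = 1*(s - 1) = 1*(-1 + s) = -1 + s)
g(W) = 4*√(-5 + W) (g(W) = √(-5 + W)*4 = 4*√(-5 + W))
J(E, f) = 0
(J(7, g(1)) + (-5 + L(-5))²)² = (0 + (-5 + (-1 - 5))²)² = (0 + (-5 - 6)²)² = (0 + (-11)²)² = (0 + 121)² = 121² = 14641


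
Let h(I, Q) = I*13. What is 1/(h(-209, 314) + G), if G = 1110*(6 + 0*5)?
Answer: 1/3943 ≈ 0.00025361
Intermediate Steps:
h(I, Q) = 13*I
G = 6660 (G = 1110*(6 + 0) = 1110*6 = 6660)
1/(h(-209, 314) + G) = 1/(13*(-209) + 6660) = 1/(-2717 + 6660) = 1/3943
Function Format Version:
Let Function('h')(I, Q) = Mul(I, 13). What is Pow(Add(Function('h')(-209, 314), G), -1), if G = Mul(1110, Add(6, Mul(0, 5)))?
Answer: Rational(1, 3943) ≈ 0.00025361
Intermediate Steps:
Function('h')(I, Q) = Mul(13, I)
G = 6660 (G = Mul(1110, Add(6, 0)) = Mul(1110, 6) = 6660)
Pow(Add(Function('h')(-209, 314), G), -1) = Pow(Add(Mul(13, -209), 6660), -1) = Pow(Add(-2717, 6660), -1) = Pow(3943, -1) = Rational(1, 3943)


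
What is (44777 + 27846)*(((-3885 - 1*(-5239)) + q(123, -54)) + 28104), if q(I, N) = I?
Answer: 2148260963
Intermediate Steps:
(44777 + 27846)*(((-3885 - 1*(-5239)) + q(123, -54)) + 28104) = (44777 + 27846)*(((-3885 - 1*(-5239)) + 123) + 28104) = 72623*(((-3885 + 5239) + 123) + 28104) = 72623*((1354 + 123) + 28104) = 72623*(1477 + 28104) = 72623*29581 = 2148260963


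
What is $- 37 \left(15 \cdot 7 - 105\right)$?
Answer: $0$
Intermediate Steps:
$- 37 \left(15 \cdot 7 - 105\right) = - 37 \left(105 - 105\right) = \left(-37\right) 0 = 0$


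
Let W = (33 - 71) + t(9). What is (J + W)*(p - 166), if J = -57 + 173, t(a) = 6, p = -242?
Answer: -34272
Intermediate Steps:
J = 116
W = -32 (W = (33 - 71) + 6 = -38 + 6 = -32)
(J + W)*(p - 166) = (116 - 32)*(-242 - 166) = 84*(-408) = -34272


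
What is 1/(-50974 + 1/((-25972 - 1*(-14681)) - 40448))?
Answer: -51739/2637343787 ≈ -1.9618e-5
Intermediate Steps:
1/(-50974 + 1/((-25972 - 1*(-14681)) - 40448)) = 1/(-50974 + 1/((-25972 + 14681) - 40448)) = 1/(-50974 + 1/(-11291 - 40448)) = 1/(-50974 + 1/(-51739)) = 1/(-50974 - 1/51739) = 1/(-2637343787/51739) = -51739/2637343787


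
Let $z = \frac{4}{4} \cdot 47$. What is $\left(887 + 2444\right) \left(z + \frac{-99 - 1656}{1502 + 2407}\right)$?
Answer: $\frac{202045136}{1303} \approx 1.5506 \cdot 10^{5}$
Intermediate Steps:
$z = 47$ ($z = 4 \cdot \frac{1}{4} \cdot 47 = 1 \cdot 47 = 47$)
$\left(887 + 2444\right) \left(z + \frac{-99 - 1656}{1502 + 2407}\right) = \left(887 + 2444\right) \left(47 + \frac{-99 - 1656}{1502 + 2407}\right) = 3331 \left(47 - \frac{1755}{3909}\right) = 3331 \left(47 - \frac{585}{1303}\right) = 3331 \cdot \frac{60656}{1303} = \frac{202045136}{1303}$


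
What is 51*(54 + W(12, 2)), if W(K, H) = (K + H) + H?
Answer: 3570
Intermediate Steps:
W(K, H) = K + 2*H (W(K, H) = (H + K) + H = K + 2*H)
51*(54 + W(12, 2)) = 51*(54 + (12 + 2*2)) = 51*(54 + (12 + 4)) = 51*(54 + 16) = 51*70 = 3570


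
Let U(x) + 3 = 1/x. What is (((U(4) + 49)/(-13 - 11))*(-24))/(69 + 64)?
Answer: 185/532 ≈ 0.34774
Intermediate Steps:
U(x) = -3 + 1/x
(((U(4) + 49)/(-13 - 11))*(-24))/(69 + 64) = ((((-3 + 1/4) + 49)/(-13 - 11))*(-24))/(69 + 64) = ((((-3 + ¼) + 49)/(-24))*(-24))/133 = (((-11/4 + 49)*(-1/24))*(-24))*(1/133) = (((185/4)*(-1/24))*(-24))*(1/133) = -185/96*(-24)*(1/133) = (185/4)*(1/133) = 185/532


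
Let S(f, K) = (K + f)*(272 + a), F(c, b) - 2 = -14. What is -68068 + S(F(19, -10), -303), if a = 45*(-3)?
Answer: -111223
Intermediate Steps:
a = -135
F(c, b) = -12 (F(c, b) = 2 - 14 = -12)
S(f, K) = 137*K + 137*f (S(f, K) = (K + f)*(272 - 135) = (K + f)*137 = 137*K + 137*f)
-68068 + S(F(19, -10), -303) = -68068 + (137*(-303) + 137*(-12)) = -68068 + (-41511 - 1644) = -68068 - 43155 = -111223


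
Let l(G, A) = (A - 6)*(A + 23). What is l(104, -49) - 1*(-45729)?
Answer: 47159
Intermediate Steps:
l(G, A) = (-6 + A)*(23 + A)
l(104, -49) - 1*(-45729) = (-138 + (-49)**2 + 17*(-49)) - 1*(-45729) = (-138 + 2401 - 833) + 45729 = 1430 + 45729 = 47159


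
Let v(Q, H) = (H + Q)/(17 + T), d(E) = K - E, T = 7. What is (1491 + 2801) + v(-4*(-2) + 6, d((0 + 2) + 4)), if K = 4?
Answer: 8585/2 ≈ 4292.5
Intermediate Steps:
d(E) = 4 - E
v(Q, H) = H/24 + Q/24 (v(Q, H) = (H + Q)/(17 + 7) = (H + Q)/24 = (H + Q)*(1/24) = H/24 + Q/24)
(1491 + 2801) + v(-4*(-2) + 6, d((0 + 2) + 4)) = (1491 + 2801) + ((4 - ((0 + 2) + 4))/24 + (-4*(-2) + 6)/24) = 4292 + ((4 - (2 + 4))/24 + (8 + 6)/24) = 4292 + ((4 - 1*6)/24 + (1/24)*14) = 4292 + ((4 - 6)/24 + 7/12) = 4292 + ((1/24)*(-2) + 7/12) = 4292 + (-1/12 + 7/12) = 4292 + 1/2 = 8585/2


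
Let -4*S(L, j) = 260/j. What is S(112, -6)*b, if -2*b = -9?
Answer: 195/4 ≈ 48.750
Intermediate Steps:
S(L, j) = -65/j
b = 9/2 (b = -½*(-9) = 9/2 ≈ 4.5000)
S(112, -6)*b = -65/(-6)*(9/2) = -65*(-⅙)*(9/2) = (65/6)*(9/2) = 195/4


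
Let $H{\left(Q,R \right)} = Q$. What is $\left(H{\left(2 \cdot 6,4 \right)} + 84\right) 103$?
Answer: $9888$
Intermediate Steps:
$\left(H{\left(2 \cdot 6,4 \right)} + 84\right) 103 = \left(2 \cdot 6 + 84\right) 103 = \left(12 + 84\right) 103 = 96 \cdot 103 = 9888$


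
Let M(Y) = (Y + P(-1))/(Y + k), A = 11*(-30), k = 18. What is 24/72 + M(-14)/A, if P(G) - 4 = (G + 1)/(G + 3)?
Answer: 15/44 ≈ 0.34091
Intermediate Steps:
P(G) = 4 + (1 + G)/(3 + G) (P(G) = 4 + (G + 1)/(G + 3) = 4 + (1 + G)/(3 + G))
A = -330
M(Y) = (4 + Y)/(18 + Y) (M(Y) = (Y + (13 + 5*(-1))/(3 - 1))/(Y + 18) = (Y + (13 - 5)/2)/(18 + Y) = (Y + (½)*8)/(18 + Y) = (Y + 4)/(18 + Y) = (4 + Y)/(18 + Y))
24/72 + M(-14)/A = 24/72 + ((4 - 14)/(18 - 14))/(-330) = 24*(1/72) + (-10/4)*(-1/330) = ⅓ + ((¼)*(-10))*(-1/330) = ⅓ - 5/2*(-1/330) = ⅓ + 1/132 = 15/44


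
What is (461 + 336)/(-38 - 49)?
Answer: -797/87 ≈ -9.1609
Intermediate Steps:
(461 + 336)/(-38 - 49) = 797/(-87) = 797*(-1/87) = -797/87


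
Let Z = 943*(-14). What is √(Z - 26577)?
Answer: I*√39779 ≈ 199.45*I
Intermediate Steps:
Z = -13202
√(Z - 26577) = √(-13202 - 26577) = √(-39779) = I*√39779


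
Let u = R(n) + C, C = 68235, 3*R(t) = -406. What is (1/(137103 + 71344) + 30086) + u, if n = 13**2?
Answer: 61399522982/625341 ≈ 98186.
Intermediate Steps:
n = 169
R(t) = -406/3 (R(t) = (1/3)*(-406) = -406/3)
u = 204299/3 (u = -406/3 + 68235 = 204299/3 ≈ 68100.)
(1/(137103 + 71344) + 30086) + u = (1/(137103 + 71344) + 30086) + 204299/3 = (1/208447 + 30086) + 204299/3 = 6271336443/208447 + 204299/3 = 61399522982/625341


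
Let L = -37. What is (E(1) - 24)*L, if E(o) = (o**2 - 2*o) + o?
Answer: 888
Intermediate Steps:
E(o) = o**2 - o
(E(1) - 24)*L = (1*(-1 + 1) - 24)*(-37) = (1*0 - 24)*(-37) = (0 - 24)*(-37) = -24*(-37) = 888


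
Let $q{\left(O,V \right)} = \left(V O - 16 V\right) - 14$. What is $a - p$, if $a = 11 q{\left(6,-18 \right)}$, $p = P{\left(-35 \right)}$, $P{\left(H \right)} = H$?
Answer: $1861$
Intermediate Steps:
$p = -35$
$q{\left(O,V \right)} = -14 - 16 V + O V$ ($q{\left(O,V \right)} = \left(O V - 16 V\right) - 14 = \left(- 16 V + O V\right) - 14 = -14 - 16 V + O V$)
$a = 1826$ ($a = 11 \left(-14 - -288 + 6 \left(-18\right)\right) = 11 \left(-14 + 288 - 108\right) = 11 \cdot 166 = 1826$)
$a - p = 1826 - -35 = 1826 + 35 = 1861$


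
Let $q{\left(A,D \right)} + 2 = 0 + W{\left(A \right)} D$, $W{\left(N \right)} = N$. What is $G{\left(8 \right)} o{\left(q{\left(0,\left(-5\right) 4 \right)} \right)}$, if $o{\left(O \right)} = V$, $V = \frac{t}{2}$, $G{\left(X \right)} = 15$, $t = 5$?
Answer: $\frac{75}{2} \approx 37.5$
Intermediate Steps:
$q{\left(A,D \right)} = -2 + A D$ ($q{\left(A,D \right)} = -2 + \left(0 + A D\right) = -2 + A D$)
$V = \frac{5}{2} \approx 2.5$
$o{\left(O \right)} = \frac{5}{2}$
$G{\left(8 \right)} o{\left(q{\left(0,\left(-5\right) 4 \right)} \right)} = 15 \cdot \frac{5}{2} = \frac{75}{2}$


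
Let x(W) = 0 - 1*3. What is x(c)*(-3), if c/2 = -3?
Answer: 9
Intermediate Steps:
c = -6 (c = 2*(-3) = -6)
x(W) = -3 (x(W) = 0 - 3 = -3)
x(c)*(-3) = -3*(-3) = 9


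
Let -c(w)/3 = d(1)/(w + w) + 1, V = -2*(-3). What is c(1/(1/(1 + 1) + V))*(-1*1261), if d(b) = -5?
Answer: -230763/4 ≈ -57691.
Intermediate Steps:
V = 6
c(w) = -3 + 15/(2*w) (c(w) = -3*(-5/(w + w) + 1) = -3*(-5/(2*w) + 1) = -3*(1 - 5/(2*w)) = -3 + 15/(2*w))
c(1/(1/(1 + 1) + V))*(-1*1261) = (-3 + 15/(2*(1/(1/(1 + 1) + 6))))*(-1*1261) = (-3 + 15/(2*(1/(1/2 + 6))))*(-1261) = (-3 + 15/(2*(1/(13/2))))*(-1261) = (-3 + 15/(2*(2/13)))*(-1261) = (-3 + (15/2)*(13/2))*(-1261) = (-3 + 195/4)*(-1261) = (183/4)*(-1261) = -230763/4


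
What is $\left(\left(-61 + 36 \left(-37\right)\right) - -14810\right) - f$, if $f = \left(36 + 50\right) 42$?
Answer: $9805$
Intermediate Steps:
$f = 3612$ ($f = 86 \cdot 42 = 3612$)
$\left(\left(-61 + 36 \left(-37\right)\right) - -14810\right) - f = \left(\left(-61 + 36 \left(-37\right)\right) - -14810\right) - 3612 = \left(\left(-61 - 1332\right) + 14810\right) - 3612 = \left(-1393 + 14810\right) - 3612 = 13417 - 3612 = 9805$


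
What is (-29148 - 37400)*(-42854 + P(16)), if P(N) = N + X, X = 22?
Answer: 2849319168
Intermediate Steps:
P(N) = 22 + N (P(N) = N + 22 = 22 + N)
(-29148 - 37400)*(-42854 + P(16)) = (-29148 - 37400)*(-42854 + (22 + 16)) = -66548*(-42854 + 38) = -66548*(-42816) = 2849319168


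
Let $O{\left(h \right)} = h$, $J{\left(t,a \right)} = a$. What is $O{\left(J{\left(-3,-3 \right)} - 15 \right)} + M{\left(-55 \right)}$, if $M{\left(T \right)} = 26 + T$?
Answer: $-47$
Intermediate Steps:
$O{\left(J{\left(-3,-3 \right)} - 15 \right)} + M{\left(-55 \right)} = \left(-3 - 15\right) + \left(26 - 55\right) = \left(-3 - 15\right) - 29 = -18 - 29 = -47$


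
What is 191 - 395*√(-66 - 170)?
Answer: 191 - 790*I*√59 ≈ 191.0 - 6068.1*I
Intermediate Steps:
191 - 395*√(-66 - 170) = 191 - 790*I*√59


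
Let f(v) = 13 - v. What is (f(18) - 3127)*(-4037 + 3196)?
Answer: 2634012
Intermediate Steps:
(f(18) - 3127)*(-4037 + 3196) = ((13 - 1*18) - 3127)*(-4037 + 3196) = ((13 - 18) - 3127)*(-841) = (-5 - 3127)*(-841) = -3132*(-841) = 2634012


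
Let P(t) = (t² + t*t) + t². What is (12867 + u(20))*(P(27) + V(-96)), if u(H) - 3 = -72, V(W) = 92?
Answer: 29166642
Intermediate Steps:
u(H) = -69 (u(H) = 3 - 72 = -69)
P(t) = 3*t² (P(t) = (t² + t²) + t² = 2*t² + t² = 3*t²)
(12867 + u(20))*(P(27) + V(-96)) = (12867 - 69)*(3*27² + 92) = 12798*(3*729 + 92) = 12798*(2187 + 92) = 12798*2279 = 29166642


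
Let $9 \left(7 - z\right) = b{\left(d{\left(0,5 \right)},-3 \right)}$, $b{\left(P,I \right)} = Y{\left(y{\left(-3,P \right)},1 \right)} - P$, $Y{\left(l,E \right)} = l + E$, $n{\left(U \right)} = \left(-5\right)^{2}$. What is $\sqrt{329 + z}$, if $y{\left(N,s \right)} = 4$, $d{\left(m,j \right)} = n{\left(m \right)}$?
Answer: $\frac{2 \sqrt{761}}{3} \approx 18.391$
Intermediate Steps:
$n{\left(U \right)} = 25$
$d{\left(m,j \right)} = 25$
$Y{\left(l,E \right)} = E + l$
$b{\left(P,I \right)} = 5 - P$ ($b{\left(P,I \right)} = \left(1 + 4\right) - P = 5 - P$)
$z = \frac{83}{9}$ ($z = 7 - \frac{5 - 25}{9} = 7 - - \frac{20}{9} = 7 + \frac{20}{9} = \frac{83}{9} \approx 9.2222$)
$\sqrt{329 + z} = \sqrt{329 + \frac{83}{9}} = \sqrt{\frac{3044}{9}} = \frac{2 \sqrt{761}}{3}$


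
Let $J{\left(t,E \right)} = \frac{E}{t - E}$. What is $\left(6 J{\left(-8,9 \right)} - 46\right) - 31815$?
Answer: $- \frac{541691}{17} \approx -31864.0$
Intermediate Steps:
$\left(6 J{\left(-8,9 \right)} - 46\right) - 31815 = \left(6 \frac{9}{-8 - 9} - 46\right) - 31815 = \left(6 \frac{9}{-17} - 46\right) - 31815 = \left(6 \cdot 9 \left(- \frac{1}{17}\right) - 46\right) - 31815 = \left(6 \left(- \frac{9}{17}\right) - 46\right) - 31815 = \left(- \frac{54}{17} - 46\right) - 31815 = - \frac{836}{17} - 31815 = - \frac{541691}{17}$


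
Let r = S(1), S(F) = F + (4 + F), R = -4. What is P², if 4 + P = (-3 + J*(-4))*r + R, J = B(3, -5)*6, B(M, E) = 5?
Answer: 556516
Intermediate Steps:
S(F) = 4 + 2*F
r = 6 (r = 4 + 2*1 = 4 + 2 = 6)
J = 30 (J = 5*6 = 30)
P = -746 (P = -4 + ((-3 + 30*(-4))*6 - 4) = -4 + ((-3 - 120)*6 - 4) = -4 + (-123*6 - 4) = -4 + (-738 - 4) = -4 - 742 = -746)
P² = (-746)² = 556516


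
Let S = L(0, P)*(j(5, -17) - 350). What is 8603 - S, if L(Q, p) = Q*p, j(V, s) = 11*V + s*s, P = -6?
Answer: 8603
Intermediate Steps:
j(V, s) = s² + 11*V (j(V, s) = 11*V + s² = s² + 11*V)
S = 0 (S = (0*(-6))*(((-17)² + 11*5) - 350) = 0*((289 + 55) - 350) = 0*(344 - 350) = 0*(-6) = 0)
8603 - S = 8603 - 1*0 = 8603 + 0 = 8603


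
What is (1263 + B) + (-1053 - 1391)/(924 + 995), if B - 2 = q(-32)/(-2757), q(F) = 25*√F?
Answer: 2425091/1919 - 100*I*√2/2757 ≈ 1263.7 - 0.051295*I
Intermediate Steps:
B = 2 - 100*I*√2/2757 (B = 2 + (25*√(-32))/(-2757) = 2 + (25*(4*I*√2))*(-1/2757) = 2 + (100*I*√2)*(-1/2757) = 2 - 100*I*√2/2757 ≈ 2.0 - 0.051295*I)
(1263 + B) + (-1053 - 1391)/(924 + 995) = (1263 + (2 - 100*I*√2/2757)) + (-1053 - 1391)/(924 + 995) = (1265 - 100*I*√2/2757) - 2444/1919 = 2425091/1919 - 100*I*√2/2757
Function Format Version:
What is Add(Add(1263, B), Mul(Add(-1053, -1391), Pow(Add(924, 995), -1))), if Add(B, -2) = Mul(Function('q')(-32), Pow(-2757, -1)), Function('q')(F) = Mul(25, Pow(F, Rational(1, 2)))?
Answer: Add(Rational(2425091, 1919), Mul(Rational(-100, 2757), I, Pow(2, Rational(1, 2)))) ≈ Add(1263.7, Mul(-0.051295, I))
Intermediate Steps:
B = Add(2, Mul(Rational(-100, 2757), I, Pow(2, Rational(1, 2)))) (B = Add(2, Mul(Mul(25, Pow(-32, Rational(1, 2))), Pow(-2757, -1))) = Add(2, Mul(Mul(25, Mul(4, I, Pow(2, Rational(1, 2)))), Rational(-1, 2757))) = Add(2, Mul(Mul(100, I, Pow(2, Rational(1, 2))), Rational(-1, 2757))) = Add(2, Mul(Rational(-100, 2757), I, Pow(2, Rational(1, 2)))) ≈ Add(2.0000, Mul(-0.051295, I)))
Add(Add(1263, B), Mul(Add(-1053, -1391), Pow(Add(924, 995), -1))) = Add(Add(1263, Add(2, Mul(Rational(-100, 2757), I, Pow(2, Rational(1, 2))))), Mul(Add(-1053, -1391), Pow(Add(924, 995), -1))) = Add(Add(1265, Mul(Rational(-100, 2757), I, Pow(2, Rational(1, 2)))), Mul(-2444, Pow(1919, -1))) = Add(Add(1265, Mul(Rational(-100, 2757), I, Pow(2, Rational(1, 2)))), Mul(-2444, Rational(1, 1919))) = Add(Add(1265, Mul(Rational(-100, 2757), I, Pow(2, Rational(1, 2)))), Rational(-2444, 1919)) = Add(Rational(2425091, 1919), Mul(Rational(-100, 2757), I, Pow(2, Rational(1, 2))))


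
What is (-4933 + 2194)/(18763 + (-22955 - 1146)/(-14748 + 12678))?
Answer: -5669730/38863511 ≈ -0.14589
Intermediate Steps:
(-4933 + 2194)/(18763 + (-22955 - 1146)/(-14748 + 12678)) = -2739/(18763 - 24101/(-2070)) = -2739/(18763 - 24101*(-1/2070)) = -2739/(18763 + 24101/2070) = -2739/38863511/2070 = -2739*2070/38863511 = -5669730/38863511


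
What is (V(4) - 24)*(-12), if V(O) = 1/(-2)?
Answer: 294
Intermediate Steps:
V(O) = -1/2
(V(4) - 24)*(-12) = (-1/2 - 24)*(-12) = -49/2*(-12) = 294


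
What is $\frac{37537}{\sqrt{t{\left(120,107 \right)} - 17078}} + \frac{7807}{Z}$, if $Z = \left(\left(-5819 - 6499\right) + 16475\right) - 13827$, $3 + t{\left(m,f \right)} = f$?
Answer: $- \frac{7807}{9670} - \frac{37537 i \sqrt{1886}}{5658} \approx -0.80734 - 288.12 i$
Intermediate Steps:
$t{\left(m,f \right)} = -3 + f$
$Z = -9670$ ($Z = \left(\left(-5819 - 6499\right) + 16475\right) - 13827 = \left(-12318 + 16475\right) - 13827 = 4157 - 13827 = -9670$)
$\frac{37537}{\sqrt{t{\left(120,107 \right)} - 17078}} + \frac{7807}{Z} = \frac{37537}{\sqrt{\left(-3 + 107\right) - 17078}} + \frac{7807}{-9670} = \frac{37537}{\sqrt{104 - 17078}} + 7807 \left(- \frac{1}{9670}\right) = \frac{37537}{\sqrt{-16974}} - \frac{7807}{9670} = \frac{37537}{3 i \sqrt{1886}} - \frac{7807}{9670} = 37537 \left(- \frac{i \sqrt{1886}}{5658}\right) - \frac{7807}{9670} = - \frac{37537 i \sqrt{1886}}{5658} - \frac{7807}{9670} = - \frac{7807}{9670} - \frac{37537 i \sqrt{1886}}{5658}$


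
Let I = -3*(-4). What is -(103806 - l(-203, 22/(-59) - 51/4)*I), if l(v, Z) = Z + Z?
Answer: -6143136/59 ≈ -1.0412e+5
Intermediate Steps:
l(v, Z) = 2*Z
I = 12
-(103806 - l(-203, 22/(-59) - 51/4)*I) = -(103806 - 2*(22/(-59) - 51/4)*12) = -(103806 - 2*(22*(-1/59) - 51*1/4)*12) = -(103806 - 2*(-22/59 - 51/4)*12) = -(103806 - 2*(-3097/236)*12) = -(103806 - (-3097)*12/118) = -(103806 - 1*(-18582/59)) = -(103806 + 18582/59) = -1*6143136/59 = -6143136/59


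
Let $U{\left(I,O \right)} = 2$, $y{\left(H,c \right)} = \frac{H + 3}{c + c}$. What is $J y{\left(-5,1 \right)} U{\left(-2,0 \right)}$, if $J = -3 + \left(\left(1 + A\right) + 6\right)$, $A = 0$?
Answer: $-8$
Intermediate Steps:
$y{\left(H,c \right)} = \frac{3 + H}{2 c}$
$J = 4$ ($J = -3 + \left(\left(1 + 0\right) + 6\right) = -3 + \left(1 + 6\right) = -3 + 7 = 4$)
$J y{\left(-5,1 \right)} U{\left(-2,0 \right)} = 4 \frac{3 - 5}{2 \cdot 1} \cdot 2 = 4 \cdot \frac{1}{2} \cdot 1 \left(-2\right) 2 = 4 \left(-1\right) 2 = \left(-4\right) 2 = -8$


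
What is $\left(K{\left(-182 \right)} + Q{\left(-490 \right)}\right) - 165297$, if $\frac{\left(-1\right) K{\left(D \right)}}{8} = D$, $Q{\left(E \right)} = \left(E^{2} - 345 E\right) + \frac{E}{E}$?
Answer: $245310$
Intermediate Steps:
$Q{\left(E \right)} = 1 + E^{2} - 345 E$ ($Q{\left(E \right)} = \left(E^{2} - 345 E\right) + 1 = 1 + E^{2} - 345 E$)
$K{\left(D \right)} = - 8 D$
$\left(K{\left(-182 \right)} + Q{\left(-490 \right)}\right) - 165297 = \left(\left(-8\right) \left(-182\right) + \left(1 + \left(-490\right)^{2} - -169050\right)\right) - 165297 = \left(1456 + \left(1 + 240100 + 169050\right)\right) - 165297 = \left(1456 + 409151\right) - 165297 = 410607 - 165297 = 245310$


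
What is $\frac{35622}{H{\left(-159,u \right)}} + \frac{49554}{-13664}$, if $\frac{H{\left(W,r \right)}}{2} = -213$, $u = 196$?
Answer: $- \frac{42320751}{485072} \approx -87.246$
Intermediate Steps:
$H{\left(W,r \right)} = -426$ ($H{\left(W,r \right)} = 2 \left(-213\right) = -426$)
$\frac{35622}{H{\left(-159,u \right)}} + \frac{49554}{-13664} = \frac{35622}{-426} + \frac{49554}{-13664} = 35622 \left(- \frac{1}{426}\right) + 49554 \left(- \frac{1}{13664}\right) = - \frac{5937}{71} - \frac{24777}{6832} = - \frac{42320751}{485072}$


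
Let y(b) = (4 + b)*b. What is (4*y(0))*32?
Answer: 0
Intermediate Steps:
y(b) = b*(4 + b)
(4*y(0))*32 = (4*(0*(4 + 0)))*32 = (4*(0*4))*32 = (4*0)*32 = 0*32 = 0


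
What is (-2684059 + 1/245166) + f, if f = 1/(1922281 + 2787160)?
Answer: -3099000597049869547/1154594812206 ≈ -2.6841e+6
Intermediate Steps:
f = 1/4709441 ≈ 2.1234e-7
(-2684059 + 1/245166) + f = (-2684059 + 1/245166) + 1/4709441 = -658040008793/245166 + 1/4709441 = -3099000597049869547/1154594812206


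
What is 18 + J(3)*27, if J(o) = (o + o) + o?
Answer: 261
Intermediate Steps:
J(o) = 3*o (J(o) = 2*o + o = 3*o)
18 + J(3)*27 = 18 + (3*3)*27 = 18 + 9*27 = 18 + 243 = 261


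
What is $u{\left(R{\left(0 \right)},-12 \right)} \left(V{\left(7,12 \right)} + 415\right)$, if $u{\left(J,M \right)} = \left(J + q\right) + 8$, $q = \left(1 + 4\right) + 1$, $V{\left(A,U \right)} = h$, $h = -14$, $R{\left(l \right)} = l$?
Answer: $5614$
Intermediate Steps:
$V{\left(A,U \right)} = -14$
$q = 6$ ($q = 5 + 1 = 6$)
$u{\left(J,M \right)} = 14 + J$ ($u{\left(J,M \right)} = \left(J + 6\right) + 8 = \left(6 + J\right) + 8 = 14 + J$)
$u{\left(R{\left(0 \right)},-12 \right)} \left(V{\left(7,12 \right)} + 415\right) = \left(14 + 0\right) \left(-14 + 415\right) = 14 \cdot 401 = 5614$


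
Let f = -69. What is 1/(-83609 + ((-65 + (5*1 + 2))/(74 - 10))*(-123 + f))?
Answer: -1/83435 ≈ -1.1985e-5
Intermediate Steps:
1/(-83609 + ((-65 + (5*1 + 2))/(74 - 10))*(-123 + f)) = 1/(-83609 + ((-65 + (5*1 + 2))/(74 - 10))*(-123 - 69)) = 1/(-83609 + ((-65 + (5 + 2))/64)*(-192)) = 1/(-83609 + ((-65 + 7)*(1/64))*(-192)) = 1/(-83609 - 58*1/64*(-192)) = 1/(-83609 - 29/32*(-192)) = 1/(-83609 + 174) = 1/(-83435) = -1/83435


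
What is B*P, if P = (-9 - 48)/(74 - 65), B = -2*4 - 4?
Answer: 76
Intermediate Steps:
B = -12 (B = -8 - 4 = -12)
P = -19/3 (P = -57/9 = -57*⅑ = -19/3 ≈ -6.3333)
B*P = -12*(-19/3) = 76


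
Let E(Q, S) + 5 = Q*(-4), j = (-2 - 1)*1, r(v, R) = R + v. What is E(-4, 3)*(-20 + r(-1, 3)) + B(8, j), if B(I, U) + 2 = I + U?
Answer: -195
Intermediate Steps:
j = -3 (j = -3*1 = -3)
E(Q, S) = -5 - 4*Q (E(Q, S) = -5 + Q*(-4) = -5 - 4*Q)
B(I, U) = -2 + I + U (B(I, U) = -2 + (I + U) = -2 + I + U)
E(-4, 3)*(-20 + r(-1, 3)) + B(8, j) = (-5 - 4*(-4))*(-20 + (3 - 1)) + (-2 + 8 - 3) = (-5 + 16)*(-20 + 2) + 3 = 11*(-18) + 3 = -198 + 3 = -195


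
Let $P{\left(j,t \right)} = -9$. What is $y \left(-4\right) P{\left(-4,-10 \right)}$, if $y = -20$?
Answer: $-720$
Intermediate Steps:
$y \left(-4\right) P{\left(-4,-10 \right)} = \left(-20\right) \left(-4\right) \left(-9\right) = 80 \left(-9\right) = -720$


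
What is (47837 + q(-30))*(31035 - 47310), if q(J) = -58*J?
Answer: -806865675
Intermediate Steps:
(47837 + q(-30))*(31035 - 47310) = (47837 - 58*(-30))*(31035 - 47310) = (47837 + 1740)*(-16275) = 49577*(-16275) = -806865675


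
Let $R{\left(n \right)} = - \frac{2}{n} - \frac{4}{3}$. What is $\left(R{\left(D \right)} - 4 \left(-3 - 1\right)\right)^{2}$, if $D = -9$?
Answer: $\frac{17956}{81} \approx 221.68$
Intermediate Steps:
$R{\left(n \right)} = - \frac{4}{3} - \frac{2}{n}$ ($R{\left(n \right)} = - \frac{2}{n} - \frac{4}{3} = - \frac{4}{3} - \frac{2}{n}$)
$\left(R{\left(D \right)} - 4 \left(-3 - 1\right)\right)^{2} = \left(\left(- \frac{4}{3} - \frac{2}{-9}\right) - 4 \left(-3 - 1\right)\right)^{2} = \left(\left(- \frac{4}{3} - - \frac{2}{9}\right) - -16\right)^{2} = \left(\left(- \frac{4}{3} + \frac{2}{9}\right) + 16\right)^{2} = \left(- \frac{10}{9} + 16\right)^{2} = \left(\frac{134}{9}\right)^{2} = \frac{17956}{81}$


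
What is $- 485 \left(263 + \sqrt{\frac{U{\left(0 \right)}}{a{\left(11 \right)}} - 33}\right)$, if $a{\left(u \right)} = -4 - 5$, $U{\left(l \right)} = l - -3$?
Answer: $-127555 - \frac{4850 i \sqrt{3}}{3} \approx -1.2756 \cdot 10^{5} - 2800.1 i$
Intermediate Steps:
$U{\left(l \right)} = 3 + l$ ($U{\left(l \right)} = l + 3 = 3 + l$)
$a{\left(u \right)} = -9$
$- 485 \left(263 + \sqrt{\frac{U{\left(0 \right)}}{a{\left(11 \right)}} - 33}\right) = - 485 \left(263 + \sqrt{\frac{3 + 0}{-9} - 33}\right) = - 485 \left(263 + \sqrt{3 \left(- \frac{1}{9}\right) - 33}\right) = - 485 \left(263 + \sqrt{- \frac{1}{3} - 33}\right) = - 485 \left(263 + \sqrt{- \frac{100}{3}}\right) = - 485 \left(263 + \frac{10 i \sqrt{3}}{3}\right) = -127555 - \frac{4850 i \sqrt{3}}{3}$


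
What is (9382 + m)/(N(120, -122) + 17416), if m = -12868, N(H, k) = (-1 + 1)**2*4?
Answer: -249/1244 ≈ -0.20016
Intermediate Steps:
N(H, k) = 0 (N(H, k) = 0**2*4 = 0*4 = 0)
(9382 + m)/(N(120, -122) + 17416) = (9382 - 12868)/(0 + 17416) = -3486/17416 = -3486*1/17416 = -249/1244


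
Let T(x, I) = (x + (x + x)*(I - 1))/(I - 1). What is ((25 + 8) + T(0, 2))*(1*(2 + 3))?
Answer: 165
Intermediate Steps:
T(x, I) = (x + 2*x*(-1 + I))/(-1 + I) (T(x, I) = (x + (2*x)*(-1 + I))/(-1 + I) = (x + 2*x*(-1 + I))/(-1 + I))
((25 + 8) + T(0, 2))*(1*(2 + 3)) = ((25 + 8) + 0*(-1 + 2*2)/(-1 + 2))*(1*(2 + 3)) = (33 + 0*(-1 + 4)/1)*(1*5) = (33 + 0*1*3)*5 = (33 + 0)*5 = 33*5 = 165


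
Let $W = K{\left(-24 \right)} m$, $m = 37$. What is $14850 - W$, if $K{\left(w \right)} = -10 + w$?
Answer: $16108$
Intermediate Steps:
$W = -1258$ ($W = \left(-10 - 24\right) 37 = \left(-34\right) 37 = -1258$)
$14850 - W = 14850 - -1258 = 14850 + 1258 = 16108$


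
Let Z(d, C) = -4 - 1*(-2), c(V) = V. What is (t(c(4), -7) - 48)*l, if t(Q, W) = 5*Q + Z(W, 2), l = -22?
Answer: 660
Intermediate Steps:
Z(d, C) = -2 (Z(d, C) = -4 + 2 = -2)
t(Q, W) = -2 + 5*Q (t(Q, W) = 5*Q - 2 = -2 + 5*Q)
(t(c(4), -7) - 48)*l = ((-2 + 5*4) - 48)*(-22) = ((-2 + 20) - 48)*(-22) = (18 - 48)*(-22) = -30*(-22) = 660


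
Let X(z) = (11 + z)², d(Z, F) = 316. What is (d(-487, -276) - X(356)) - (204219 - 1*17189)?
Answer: -321403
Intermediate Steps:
(d(-487, -276) - X(356)) - (204219 - 1*17189) = (316 - (11 + 356)²) - (204219 - 1*17189) = (316 - 1*367²) - (204219 - 17189) = (316 - 1*134689) - 1*187030 = (316 - 134689) - 187030 = -134373 - 187030 = -321403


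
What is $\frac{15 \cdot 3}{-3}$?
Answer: $-15$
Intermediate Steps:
$\frac{15 \cdot 3}{-3} = 45 \left(- \frac{1}{3}\right) = -15$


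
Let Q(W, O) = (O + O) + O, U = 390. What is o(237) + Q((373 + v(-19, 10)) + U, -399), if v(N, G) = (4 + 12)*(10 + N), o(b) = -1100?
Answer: -2297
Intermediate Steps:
v(N, G) = 160 + 16*N (v(N, G) = 16*(10 + N) = 160 + 16*N)
Q(W, O) = 3*O (Q(W, O) = 2*O + O = 3*O)
o(237) + Q((373 + v(-19, 10)) + U, -399) = -1100 + 3*(-399) = -1100 - 1197 = -2297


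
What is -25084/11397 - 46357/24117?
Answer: -125920173/30540161 ≈ -4.1231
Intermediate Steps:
-25084/11397 - 46357/24117 = -125920173/30540161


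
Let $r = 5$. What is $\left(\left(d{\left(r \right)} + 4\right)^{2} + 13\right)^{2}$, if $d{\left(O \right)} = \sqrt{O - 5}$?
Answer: $841$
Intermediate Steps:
$d{\left(O \right)} = \sqrt{-5 + O}$
$\left(\left(d{\left(r \right)} + 4\right)^{2} + 13\right)^{2} = \left(\left(\sqrt{-5 + 5} + 4\right)^{2} + 13\right)^{2} = \left(\left(\sqrt{0} + 4\right)^{2} + 13\right)^{2} = \left(\left(0 + 4\right)^{2} + 13\right)^{2} = \left(4^{2} + 13\right)^{2} = \left(16 + 13\right)^{2} = 29^{2} = 841$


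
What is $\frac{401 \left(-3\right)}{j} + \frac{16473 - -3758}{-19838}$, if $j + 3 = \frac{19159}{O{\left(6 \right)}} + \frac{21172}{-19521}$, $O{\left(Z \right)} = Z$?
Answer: $- \frac{3450666021821}{2469992540834} \approx -1.397$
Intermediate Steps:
$j = \frac{124508143}{39042}$ ($j = -3 + \left(\frac{19159}{6} + \frac{21172}{-19521}\right) = -3 + \left(19159 \cdot \frac{1}{6} + 21172 \left(- \frac{1}{19521}\right)\right) = -3 + \left(\frac{19159}{6} - \frac{21172}{19521}\right) = -3 + \frac{124625269}{39042} = \frac{124508143}{39042} \approx 3189.1$)
$\frac{401 \left(-3\right)}{j} + \frac{16473 - -3758}{-19838} = \frac{401 \left(-3\right)}{\frac{124508143}{39042}} + \frac{16473 - -3758}{-19838} = \left(-1203\right) \frac{39042}{124508143} + \left(16473 + 3758\right) \left(- \frac{1}{19838}\right) = - \frac{46967526}{124508143} + 20231 \left(- \frac{1}{19838}\right) = - \frac{46967526}{124508143} - \frac{20231}{19838} = - \frac{3450666021821}{2469992540834}$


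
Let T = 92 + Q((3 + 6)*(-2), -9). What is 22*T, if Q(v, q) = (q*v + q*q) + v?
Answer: 6974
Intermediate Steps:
Q(v, q) = v + q**2 + q*v (Q(v, q) = (q*v + q**2) + v = (q**2 + q*v) + v = v + q**2 + q*v)
T = 317 (T = 92 + ((3 + 6)*(-2) + (-9)**2 - 9*(3 + 6)*(-2)) = 92 + (9*(-2) + 81 - 81*(-2)) = 92 + (-18 + 81 - 9*(-18)) = 92 + (-18 + 81 + 162) = 92 + 225 = 317)
22*T = 22*317 = 6974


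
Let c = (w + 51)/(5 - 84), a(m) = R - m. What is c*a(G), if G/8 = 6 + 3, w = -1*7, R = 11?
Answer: 2684/79 ≈ 33.975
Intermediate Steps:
w = -7
G = 72 (G = 8*(6 + 3) = 8*9 = 72)
a(m) = 11 - m
c = -44/79 (c = (-7 + 51)/(5 - 84) = 44/(-79) = 44*(-1/79) = -44/79 ≈ -0.55696)
c*a(G) = -44*(11 - 1*72)/79 = -44*(11 - 72)/79 = -44/79*(-61) = 2684/79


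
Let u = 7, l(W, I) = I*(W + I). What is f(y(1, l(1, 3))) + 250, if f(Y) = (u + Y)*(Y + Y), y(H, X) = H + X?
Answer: 770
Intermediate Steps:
l(W, I) = I*(I + W)
f(Y) = 2*Y*(7 + Y) (f(Y) = (7 + Y)*(Y + Y) = (7 + Y)*(2*Y) = 2*Y*(7 + Y))
f(y(1, l(1, 3))) + 250 = 2*(1 + 3*(3 + 1))*(7 + (1 + 3*(3 + 1))) + 250 = 2*(1 + 3*4)*(7 + (1 + 3*4)) + 250 = 2*(1 + 12)*(7 + (1 + 12)) + 250 = 2*13*(7 + 13) + 250 = 2*13*20 + 250 = 520 + 250 = 770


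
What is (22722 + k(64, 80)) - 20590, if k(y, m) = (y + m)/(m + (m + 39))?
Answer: 424412/199 ≈ 2132.7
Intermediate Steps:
k(y, m) = (m + y)/(39 + 2*m) (k(y, m) = (m + y)/(m + (39 + m)) = (m + y)/(39 + 2*m))
(22722 + k(64, 80)) - 20590 = (22722 + (80 + 64)/(39 + 2*80)) - 20590 = (22722 + 144/(39 + 160)) - 20590 = (22722 + 144/199) - 20590 = 4521822/199 - 20590 = 424412/199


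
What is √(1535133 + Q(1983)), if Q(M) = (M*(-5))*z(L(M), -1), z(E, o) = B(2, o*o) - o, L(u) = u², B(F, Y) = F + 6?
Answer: √1445898 ≈ 1202.5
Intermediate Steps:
B(F, Y) = 6 + F
z(E, o) = 8 - o (z(E, o) = (6 + 2) - o = 8 - o)
Q(M) = -45*M (Q(M) = (M*(-5))*(8 - 1*(-1)) = (-5*M)*(8 + 1) = -5*M*9 = -45*M)
√(1535133 + Q(1983)) = √(1535133 - 45*1983) = √(1535133 - 89235) = √1445898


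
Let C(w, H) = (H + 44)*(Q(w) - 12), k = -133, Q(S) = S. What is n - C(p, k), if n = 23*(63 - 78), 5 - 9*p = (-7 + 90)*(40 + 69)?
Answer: -272485/3 ≈ -90828.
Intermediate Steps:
p = -3014/3 (p = 5/9 - (-7 + 90)*(40 + 69)/9 = 5/9 - 83*109/9 = 5/9 - ⅑*9047 = 5/9 - 9047/9 = -3014/3 ≈ -1004.7)
C(w, H) = (-12 + w)*(44 + H) (C(w, H) = (H + 44)*(w - 12) = (44 + H)*(-12 + w) = (-12 + w)*(44 + H))
n = -345 (n = 23*(-15) = -345)
n - C(p, k) = -345 - (-528 - 12*(-133) + 44*(-3014/3) - 133*(-3014/3)) = -345 - (-528 + 1596 - 132616/3 + 400862/3) = -345 - 1*271450/3 = -345 - 271450/3 = -272485/3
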